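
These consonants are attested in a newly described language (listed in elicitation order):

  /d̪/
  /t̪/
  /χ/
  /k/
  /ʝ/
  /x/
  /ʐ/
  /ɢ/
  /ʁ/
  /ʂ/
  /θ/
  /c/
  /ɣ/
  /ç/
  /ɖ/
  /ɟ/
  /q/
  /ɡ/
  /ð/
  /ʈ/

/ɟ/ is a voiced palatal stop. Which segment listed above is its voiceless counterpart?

The voiceless counterpart is a voiceless palatal stop — in this inventory, /c/.

/c/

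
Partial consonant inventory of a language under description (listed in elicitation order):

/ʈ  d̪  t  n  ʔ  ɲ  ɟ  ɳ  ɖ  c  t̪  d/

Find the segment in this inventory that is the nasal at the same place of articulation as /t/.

/t/ is a voiceless alveolar stop.
The nasal at the same place is an alveolar nasal — in this inventory, /n/.

/n/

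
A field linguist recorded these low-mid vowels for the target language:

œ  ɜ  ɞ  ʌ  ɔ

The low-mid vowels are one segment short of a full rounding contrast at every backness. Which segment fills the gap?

/ɛ/

front: unrounded —, rounded /œ/.
central: unrounded /ɜ/, rounded /ɞ/.
back: unrounded /ʌ/, rounded /ɔ/.
The front row has no unrounded member, so the gap is the front unrounded vowel /ɛ/.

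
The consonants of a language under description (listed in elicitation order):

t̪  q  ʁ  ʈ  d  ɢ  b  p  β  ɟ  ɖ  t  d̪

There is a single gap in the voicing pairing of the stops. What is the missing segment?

Voiceless: /p/ (bilabial), /t̪/ (dental), /t/ (alveolar), /ʈ/ (retroflex), /q/ (uvular).
Voiced: /b/ (bilabial), /d̪/ (dental), /d/ (alveolar), /ɖ/ (retroflex), /ɟ/ (palatal), /ɢ/ (uvular).
The palatal row has no voiceless member, so the gap is the voiceless palatal stop /c/.

/c/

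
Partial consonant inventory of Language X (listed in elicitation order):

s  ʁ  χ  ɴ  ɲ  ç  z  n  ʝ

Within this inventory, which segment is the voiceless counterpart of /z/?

/z/ is a voiced alveolar fricative.
The voiceless counterpart is a voiceless alveolar fricative — in this inventory, /s/.

/s/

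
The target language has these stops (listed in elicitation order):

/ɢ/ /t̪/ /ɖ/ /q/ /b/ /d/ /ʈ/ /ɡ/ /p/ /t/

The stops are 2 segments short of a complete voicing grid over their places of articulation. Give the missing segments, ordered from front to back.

bilabial: voiceless /p/, voiced /b/.
dental: voiceless /t̪/, voiced —.
alveolar: voiceless /t/, voiced /d/.
retroflex: voiceless /ʈ/, voiced /ɖ/.
velar: voiceless —, voiced /ɡ/.
uvular: voiceless /q/, voiced /ɢ/.
Gaps, from front to back: dental lacks voiced (/d̪/); velar lacks voiceless (/k/).

/d̪/, /k/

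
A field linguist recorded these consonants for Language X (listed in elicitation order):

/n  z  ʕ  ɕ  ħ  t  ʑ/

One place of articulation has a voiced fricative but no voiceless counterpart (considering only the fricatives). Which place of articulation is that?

alveolar

place of articulation  voiceless  voiced  
alveolar          —         z       
alveolo-palatal   ɕ         ʑ       
pharyngeal        ħ         ʕ       
Every place of articulation has a voiceless member except alveolar, where /s/ would be expected.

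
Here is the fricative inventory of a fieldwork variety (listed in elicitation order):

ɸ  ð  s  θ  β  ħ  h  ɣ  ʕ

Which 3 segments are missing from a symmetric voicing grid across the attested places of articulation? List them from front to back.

/z/, /x/, /ɦ/

place of articulation  voiceless  voiced  
bilabial          ɸ         β       
dental            θ         ð       
alveolar          s         —       
velar             —         ɣ       
pharyngeal        ħ         ʕ       
glottal           h         —       
Gaps, from front to back: alveolar lacks voiced (/z/); velar lacks voiceless (/x/); glottal lacks voiced (/ɦ/).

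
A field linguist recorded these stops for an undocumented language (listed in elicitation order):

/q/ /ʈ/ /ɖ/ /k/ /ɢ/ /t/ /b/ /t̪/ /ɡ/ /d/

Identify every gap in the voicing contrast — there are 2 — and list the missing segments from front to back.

/p/, /d̪/

place of articulation  voiceless  voiced  
bilabial          —         b       
dental            t̪        —       
alveolar          t         d       
retroflex         ʈ         ɖ       
velar             k         ɡ       
uvular            q         ɢ       
Gaps, from front to back: bilabial lacks voiceless (/p/); dental lacks voiced (/d̪/).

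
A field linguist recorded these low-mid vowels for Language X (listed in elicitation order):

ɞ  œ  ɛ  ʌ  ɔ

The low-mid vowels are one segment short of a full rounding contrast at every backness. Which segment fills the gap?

/ɜ/

front: unrounded /ɛ/, rounded /œ/.
central: unrounded —, rounded /ɞ/.
back: unrounded /ʌ/, rounded /ɔ/.
The central row has no unrounded member, so the gap is the central unrounded vowel /ɜ/.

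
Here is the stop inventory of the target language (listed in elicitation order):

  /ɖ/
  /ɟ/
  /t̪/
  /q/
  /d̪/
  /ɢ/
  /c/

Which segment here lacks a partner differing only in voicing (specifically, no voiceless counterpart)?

Dental: /t̪/ ~ /d̪/
Palatal: /c/ ~ /ɟ/
Uvular: /q/ ~ /ɢ/
Retroflex: only /ɖ/ (voiced); no voiceless partner.
So /ɖ/ is the unpaired segment.

/ɖ/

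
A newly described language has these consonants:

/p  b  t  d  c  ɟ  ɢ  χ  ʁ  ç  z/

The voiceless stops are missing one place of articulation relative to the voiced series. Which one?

Voiceless: /p/ (bilabial), /t/ (alveolar), /c/ (palatal).
Voiced: /b/ (bilabial), /d/ (alveolar), /ɟ/ (palatal), /ɢ/ (uvular).
Every place of articulation has a voiceless member except uvular, where /q/ would be expected.

uvular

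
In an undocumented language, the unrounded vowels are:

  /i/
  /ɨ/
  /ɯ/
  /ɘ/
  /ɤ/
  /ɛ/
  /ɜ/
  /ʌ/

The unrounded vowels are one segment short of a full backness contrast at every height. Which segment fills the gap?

high: front /i/, central /ɨ/, back /ɯ/.
high-mid: front —, central /ɘ/, back /ɤ/.
low-mid: front /ɛ/, central /ɜ/, back /ʌ/.
The high-mid row has no front member, so the gap is the high-mid front unrounded vowel /e/.

/e/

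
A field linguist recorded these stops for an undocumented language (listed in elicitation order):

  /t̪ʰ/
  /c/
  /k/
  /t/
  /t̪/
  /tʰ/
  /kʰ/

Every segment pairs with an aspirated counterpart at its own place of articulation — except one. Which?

Dental: /t̪/ ~ /t̪ʰ/
Alveolar: /t/ ~ /tʰ/
Velar: /k/ ~ /kʰ/
Palatal: only /c/ (plain); no aspirated partner.
So /c/ is the unpaired segment.

/c/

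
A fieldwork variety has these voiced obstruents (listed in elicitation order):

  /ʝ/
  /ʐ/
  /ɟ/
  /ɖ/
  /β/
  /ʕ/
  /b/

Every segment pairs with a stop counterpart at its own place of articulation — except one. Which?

Bilabial: /b/ ~ /β/
Retroflex: /ɖ/ ~ /ʐ/
Palatal: /ɟ/ ~ /ʝ/
Pharyngeal: only /ʕ/ (fricative); no stop partner.
So /ʕ/ is the unpaired segment.

/ʕ/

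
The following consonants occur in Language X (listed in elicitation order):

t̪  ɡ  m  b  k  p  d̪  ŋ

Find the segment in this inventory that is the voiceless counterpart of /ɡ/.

/k/

/ɡ/ is a voiced velar stop.
The voiceless counterpart is a voiceless velar stop — in this inventory, /k/.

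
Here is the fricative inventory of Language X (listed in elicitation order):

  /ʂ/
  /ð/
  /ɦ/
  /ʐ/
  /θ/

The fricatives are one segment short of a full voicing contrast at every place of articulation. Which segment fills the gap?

Voiceless: /θ/ (dental), /ʂ/ (retroflex).
Voiced: /ð/ (dental), /ʐ/ (retroflex), /ɦ/ (glottal).
The glottal row has no voiceless member, so the gap is the voiceless glottal fricative /h/.

/h/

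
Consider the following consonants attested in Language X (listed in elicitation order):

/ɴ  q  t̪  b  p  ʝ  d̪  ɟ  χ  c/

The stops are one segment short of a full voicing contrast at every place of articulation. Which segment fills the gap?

Voiceless: /p/ (bilabial), /t̪/ (dental), /c/ (palatal), /q/ (uvular).
Voiced: /b/ (bilabial), /d̪/ (dental), /ɟ/ (palatal).
The uvular row has no voiced member, so the gap is the voiced uvular stop /ɢ/.

/ɢ/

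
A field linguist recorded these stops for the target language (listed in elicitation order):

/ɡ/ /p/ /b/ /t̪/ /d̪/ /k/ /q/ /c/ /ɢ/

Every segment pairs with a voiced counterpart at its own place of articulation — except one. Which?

/c/

Bilabial: /p/ ~ /b/
Dental: /t̪/ ~ /d̪/
Velar: /k/ ~ /ɡ/
Uvular: /q/ ~ /ɢ/
Palatal: only /c/ (voiceless); no voiced partner.
So /c/ is the unpaired segment.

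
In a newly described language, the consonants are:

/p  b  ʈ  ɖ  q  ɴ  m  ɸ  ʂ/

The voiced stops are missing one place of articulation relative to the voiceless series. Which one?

place of articulation  voiceless  voiced  
bilabial          p         b       
retroflex         ʈ         ɖ       
uvular            q         —       
Every place of articulation has a voiced member except uvular, where /ɢ/ would be expected.

uvular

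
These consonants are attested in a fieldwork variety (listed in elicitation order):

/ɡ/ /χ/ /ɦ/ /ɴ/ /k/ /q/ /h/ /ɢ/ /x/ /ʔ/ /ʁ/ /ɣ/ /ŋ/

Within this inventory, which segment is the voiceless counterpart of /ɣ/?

/ɣ/ is a voiced velar fricative.
The voiceless counterpart is a voiceless velar fricative — in this inventory, /x/.

/x/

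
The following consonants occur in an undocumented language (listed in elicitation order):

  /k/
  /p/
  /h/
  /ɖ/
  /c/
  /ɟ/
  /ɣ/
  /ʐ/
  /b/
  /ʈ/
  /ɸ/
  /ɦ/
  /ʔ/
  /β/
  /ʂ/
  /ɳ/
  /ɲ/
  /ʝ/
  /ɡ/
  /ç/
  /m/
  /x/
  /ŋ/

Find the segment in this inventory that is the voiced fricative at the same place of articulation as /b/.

/β/

/b/ is a voiced bilabial stop.
The voiced fricative at the same place is a voiced bilabial fricative — in this inventory, /β/.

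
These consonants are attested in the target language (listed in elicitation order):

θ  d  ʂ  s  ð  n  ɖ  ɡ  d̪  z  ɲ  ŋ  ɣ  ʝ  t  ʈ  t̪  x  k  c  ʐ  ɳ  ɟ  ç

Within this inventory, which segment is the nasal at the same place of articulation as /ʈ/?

/ɳ/

/ʈ/ is a voiceless retroflex stop.
The nasal at the same place is a retroflex nasal — in this inventory, /ɳ/.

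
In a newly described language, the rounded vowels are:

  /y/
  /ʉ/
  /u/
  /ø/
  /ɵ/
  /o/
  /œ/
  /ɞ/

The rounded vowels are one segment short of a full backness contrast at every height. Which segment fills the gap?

/ɔ/

high: front /y/, central /ʉ/, back /u/.
high-mid: front /ø/, central /ɵ/, back /o/.
low-mid: front /œ/, central /ɞ/, back —.
The low-mid row has no back member, so the gap is the low-mid back rounded vowel /ɔ/.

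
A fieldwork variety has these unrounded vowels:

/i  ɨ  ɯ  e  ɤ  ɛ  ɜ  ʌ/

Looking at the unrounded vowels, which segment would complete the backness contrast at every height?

/ɘ/

Front: /i/ (high), /e/ (high-mid), /ɛ/ (low-mid).
Central: /ɨ/ (high), /ɜ/ (low-mid).
Back: /ɯ/ (high), /ɤ/ (high-mid), /ʌ/ (low-mid).
The high-mid row has no central member, so the gap is the high-mid central unrounded vowel /ɘ/.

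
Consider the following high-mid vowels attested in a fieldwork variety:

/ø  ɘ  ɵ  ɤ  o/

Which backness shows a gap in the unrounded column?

backness          unrounded  rounded 
front             —         ø       
central           ɘ         ɵ       
back              ɤ         o       
Every backness has an unrounded member except front, where /e/ would be expected.

front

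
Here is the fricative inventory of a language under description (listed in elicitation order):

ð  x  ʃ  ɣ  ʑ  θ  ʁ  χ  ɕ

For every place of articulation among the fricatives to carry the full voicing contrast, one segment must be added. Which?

/ʒ/

place of articulation  voiceless  voiced  
dental            θ         ð       
postalveolar      ʃ         —       
alveolo-palatal   ɕ         ʑ       
velar             x         ɣ       
uvular            χ         ʁ       
The postalveolar row has no voiced member, so the gap is the voiced postalveolar fricative /ʒ/.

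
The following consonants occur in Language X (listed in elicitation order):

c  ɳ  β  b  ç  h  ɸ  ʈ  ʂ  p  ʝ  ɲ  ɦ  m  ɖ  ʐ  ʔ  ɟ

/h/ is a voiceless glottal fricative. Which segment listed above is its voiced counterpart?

/ɦ/

The voiced counterpart is a voiced glottal fricative — in this inventory, /ɦ/.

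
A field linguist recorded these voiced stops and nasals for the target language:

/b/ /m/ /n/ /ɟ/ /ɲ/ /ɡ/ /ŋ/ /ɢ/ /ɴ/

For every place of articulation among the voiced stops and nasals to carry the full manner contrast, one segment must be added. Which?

place of articulation  oral stop  nasal   
bilabial          b         m       
alveolar          —         n       
palatal           ɟ         ɲ       
velar             ɡ         ŋ       
uvular            ɢ         ɴ       
The alveolar row has no oral stop member, so the gap is the alveolar oral stop /d/.

/d/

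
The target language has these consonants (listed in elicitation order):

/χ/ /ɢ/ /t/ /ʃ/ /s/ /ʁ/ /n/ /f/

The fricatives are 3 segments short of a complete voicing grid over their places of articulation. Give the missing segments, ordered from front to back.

Voiceless: /f/ (labiodental), /s/ (alveolar), /ʃ/ (postalveolar), /χ/ (uvular).
Voiced: /ʁ/ (uvular).
Gaps, from front to back: labiodental lacks voiced (/v/); alveolar lacks voiced (/z/); postalveolar lacks voiced (/ʒ/).

/v/, /z/, /ʒ/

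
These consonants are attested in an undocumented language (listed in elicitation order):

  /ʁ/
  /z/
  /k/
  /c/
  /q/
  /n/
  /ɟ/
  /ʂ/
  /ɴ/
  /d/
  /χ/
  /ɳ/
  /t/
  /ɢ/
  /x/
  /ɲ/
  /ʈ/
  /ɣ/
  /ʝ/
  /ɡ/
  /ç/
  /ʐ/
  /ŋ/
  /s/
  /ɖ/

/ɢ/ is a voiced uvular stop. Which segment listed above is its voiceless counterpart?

/q/

The voiceless counterpart is a voiceless uvular stop — in this inventory, /q/.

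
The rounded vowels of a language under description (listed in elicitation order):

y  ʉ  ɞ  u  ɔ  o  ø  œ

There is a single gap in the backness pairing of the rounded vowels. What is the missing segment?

high: front /y/, central /ʉ/, back /u/.
high-mid: front /ø/, central —, back /o/.
low-mid: front /œ/, central /ɞ/, back /ɔ/.
The high-mid row has no central member, so the gap is the high-mid central rounded vowel /ɵ/.

/ɵ/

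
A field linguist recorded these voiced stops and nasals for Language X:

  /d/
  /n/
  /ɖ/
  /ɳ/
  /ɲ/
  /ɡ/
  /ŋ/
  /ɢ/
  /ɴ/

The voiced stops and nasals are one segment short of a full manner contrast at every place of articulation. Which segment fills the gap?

alveolar: oral stop /d/, nasal /n/.
retroflex: oral stop /ɖ/, nasal /ɳ/.
palatal: oral stop —, nasal /ɲ/.
velar: oral stop /ɡ/, nasal /ŋ/.
uvular: oral stop /ɢ/, nasal /ɴ/.
The palatal row has no oral stop member, so the gap is the palatal oral stop /ɟ/.

/ɟ/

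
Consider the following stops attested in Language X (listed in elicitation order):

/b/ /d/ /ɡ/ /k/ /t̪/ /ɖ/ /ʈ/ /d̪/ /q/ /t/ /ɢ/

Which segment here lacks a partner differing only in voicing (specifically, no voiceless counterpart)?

/b/

Dental: /t̪/ ~ /d̪/
Alveolar: /t/ ~ /d/
Retroflex: /ʈ/ ~ /ɖ/
Velar: /k/ ~ /ɡ/
Uvular: /q/ ~ /ɢ/
Bilabial: only /b/ (voiced); no voiceless partner.
So /b/ is the unpaired segment.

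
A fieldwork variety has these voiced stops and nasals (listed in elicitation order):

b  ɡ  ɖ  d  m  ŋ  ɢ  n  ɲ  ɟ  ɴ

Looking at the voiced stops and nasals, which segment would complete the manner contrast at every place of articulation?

/ɳ/

bilabial: oral stop /b/, nasal /m/.
alveolar: oral stop /d/, nasal /n/.
retroflex: oral stop /ɖ/, nasal —.
palatal: oral stop /ɟ/, nasal /ɲ/.
velar: oral stop /ɡ/, nasal /ŋ/.
uvular: oral stop /ɢ/, nasal /ɴ/.
The retroflex row has no nasal member, so the gap is the retroflex nasal /ɳ/.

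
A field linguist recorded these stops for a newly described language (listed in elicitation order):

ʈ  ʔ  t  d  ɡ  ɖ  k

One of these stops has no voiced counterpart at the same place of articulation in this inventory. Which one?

Alveolar: /t/ ~ /d/
Retroflex: /ʈ/ ~ /ɖ/
Velar: /k/ ~ /ɡ/
Glottal: only /ʔ/ (voiceless); no voiced partner.
So /ʔ/ is the unpaired segment.

/ʔ/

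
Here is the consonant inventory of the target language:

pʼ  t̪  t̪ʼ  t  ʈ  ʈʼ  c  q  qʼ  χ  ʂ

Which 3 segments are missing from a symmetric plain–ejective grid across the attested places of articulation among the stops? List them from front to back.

Plain: /t̪/ (dental), /t/ (alveolar), /ʈ/ (retroflex), /c/ (palatal), /q/ (uvular).
Ejective: /pʼ/ (bilabial), /t̪ʼ/ (dental), /ʈʼ/ (retroflex), /qʼ/ (uvular).
Gaps, from front to back: bilabial lacks plain (/p/); alveolar lacks ejective (/tʼ/); palatal lacks ejective (/cʼ/).

/p/, /tʼ/, /cʼ/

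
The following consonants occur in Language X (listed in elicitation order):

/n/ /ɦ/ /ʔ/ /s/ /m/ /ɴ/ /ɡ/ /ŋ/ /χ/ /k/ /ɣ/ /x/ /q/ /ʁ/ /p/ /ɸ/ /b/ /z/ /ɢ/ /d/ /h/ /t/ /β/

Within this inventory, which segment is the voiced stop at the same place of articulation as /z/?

/z/ is a voiced alveolar fricative.
The voiced stop at the same place is a voiced alveolar stop — in this inventory, /d/.

/d/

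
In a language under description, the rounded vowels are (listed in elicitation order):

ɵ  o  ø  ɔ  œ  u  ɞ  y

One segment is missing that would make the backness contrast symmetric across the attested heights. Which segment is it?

Front: /y/ (high), /ø/ (high-mid), /œ/ (low-mid).
Central: /ɵ/ (high-mid), /ɞ/ (low-mid).
Back: /u/ (high), /o/ (high-mid), /ɔ/ (low-mid).
The high row has no central member, so the gap is the high central rounded vowel /ʉ/.

/ʉ/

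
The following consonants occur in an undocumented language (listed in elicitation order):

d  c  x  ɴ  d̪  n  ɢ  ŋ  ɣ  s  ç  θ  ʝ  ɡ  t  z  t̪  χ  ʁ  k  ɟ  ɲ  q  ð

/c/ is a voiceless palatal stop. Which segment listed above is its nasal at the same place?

/ɲ/

The nasal at the same place is a palatal nasal — in this inventory, /ɲ/.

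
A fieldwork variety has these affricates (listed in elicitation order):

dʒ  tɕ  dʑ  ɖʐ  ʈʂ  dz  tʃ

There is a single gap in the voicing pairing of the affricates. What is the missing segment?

/ts/

Voiceless: /tʃ/ (postalveolar), /ʈʂ/ (retroflex), /tɕ/ (alveolo-palatal).
Voiced: /dz/ (alveolar), /dʒ/ (postalveolar), /ɖʐ/ (retroflex), /dʑ/ (alveolo-palatal).
The alveolar row has no voiceless member, so the gap is the voiceless alveolar affricate /ts/.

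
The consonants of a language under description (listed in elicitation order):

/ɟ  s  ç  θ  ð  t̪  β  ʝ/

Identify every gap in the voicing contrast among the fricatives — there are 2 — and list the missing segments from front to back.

Voiceless: /θ/ (dental), /s/ (alveolar), /ç/ (palatal).
Voiced: /β/ (bilabial), /ð/ (dental), /ʝ/ (palatal).
Gaps, from front to back: bilabial lacks voiceless (/ɸ/); alveolar lacks voiced (/z/).

/ɸ/, /z/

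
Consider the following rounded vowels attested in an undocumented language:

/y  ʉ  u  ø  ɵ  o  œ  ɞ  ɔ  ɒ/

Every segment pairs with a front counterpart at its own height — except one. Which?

High: /y/ ~ /ʉ/ ~ /u/
High-mid: /ø/ ~ /ɵ/ ~ /o/
Low-mid: /œ/ ~ /ɞ/ ~ /ɔ/
Low: only /ɒ/ (back); no front partner.
So /ɒ/ is the unpaired segment.

/ɒ/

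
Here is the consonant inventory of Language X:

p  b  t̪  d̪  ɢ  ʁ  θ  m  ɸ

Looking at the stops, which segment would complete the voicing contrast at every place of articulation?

Voiceless: /p/ (bilabial), /t̪/ (dental).
Voiced: /b/ (bilabial), /d̪/ (dental), /ɢ/ (uvular).
The uvular row has no voiceless member, so the gap is the voiceless uvular stop /q/.

/q/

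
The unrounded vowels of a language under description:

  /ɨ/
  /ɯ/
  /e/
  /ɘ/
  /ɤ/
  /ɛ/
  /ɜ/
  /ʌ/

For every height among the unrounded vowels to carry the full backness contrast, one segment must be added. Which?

height            front     central   back    
high              —         ɨ         ɯ       
high-mid          e         ɘ         ɤ       
low-mid           ɛ         ɜ         ʌ       
The high row has no front member, so the gap is the high front unrounded vowel /i/.

/i/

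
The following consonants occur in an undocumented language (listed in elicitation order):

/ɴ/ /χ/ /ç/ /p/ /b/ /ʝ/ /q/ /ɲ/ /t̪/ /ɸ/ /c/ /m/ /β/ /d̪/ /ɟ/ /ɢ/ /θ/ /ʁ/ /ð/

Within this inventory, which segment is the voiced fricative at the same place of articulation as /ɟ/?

/ɟ/ is a voiced palatal stop.
The voiced fricative at the same place is a voiced palatal fricative — in this inventory, /ʝ/.

/ʝ/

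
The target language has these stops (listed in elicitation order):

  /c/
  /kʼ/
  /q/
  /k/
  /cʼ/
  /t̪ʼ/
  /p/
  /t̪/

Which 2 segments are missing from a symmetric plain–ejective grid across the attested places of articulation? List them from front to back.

/pʼ/, /qʼ/

place of articulation  plain     ejective
bilabial          p         —       
dental            t̪        t̪ʼ     
palatal           c         cʼ      
velar             k         kʼ      
uvular            q         —       
Gaps, from front to back: bilabial lacks ejective (/pʼ/); uvular lacks ejective (/qʼ/).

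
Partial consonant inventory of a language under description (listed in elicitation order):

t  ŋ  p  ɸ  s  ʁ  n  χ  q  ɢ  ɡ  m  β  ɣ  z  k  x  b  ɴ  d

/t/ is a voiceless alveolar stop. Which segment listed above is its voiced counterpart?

/d/

The voiced counterpart is a voiced alveolar stop — in this inventory, /d/.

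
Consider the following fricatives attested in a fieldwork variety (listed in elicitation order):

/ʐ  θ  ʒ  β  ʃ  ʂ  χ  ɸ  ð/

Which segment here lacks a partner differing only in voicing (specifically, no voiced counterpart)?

/χ/

Bilabial: /ɸ/ ~ /β/
Dental: /θ/ ~ /ð/
Postalveolar: /ʃ/ ~ /ʒ/
Retroflex: /ʂ/ ~ /ʐ/
Uvular: only /χ/ (voiceless); no voiced partner.
So /χ/ is the unpaired segment.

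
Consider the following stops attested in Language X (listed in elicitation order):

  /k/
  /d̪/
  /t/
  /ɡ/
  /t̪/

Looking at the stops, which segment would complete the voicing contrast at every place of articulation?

dental: voiceless /t̪/, voiced /d̪/.
alveolar: voiceless /t/, voiced —.
velar: voiceless /k/, voiced /ɡ/.
The alveolar row has no voiced member, so the gap is the voiced alveolar stop /d/.

/d/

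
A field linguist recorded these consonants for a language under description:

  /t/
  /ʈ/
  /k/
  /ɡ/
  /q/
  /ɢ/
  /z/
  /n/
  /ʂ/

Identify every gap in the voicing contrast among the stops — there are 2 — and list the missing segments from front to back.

/d/, /ɖ/

alveolar: voiceless /t/, voiced —.
retroflex: voiceless /ʈ/, voiced —.
velar: voiceless /k/, voiced /ɡ/.
uvular: voiceless /q/, voiced /ɢ/.
Gaps, from front to back: alveolar lacks voiced (/d/); retroflex lacks voiced (/ɖ/).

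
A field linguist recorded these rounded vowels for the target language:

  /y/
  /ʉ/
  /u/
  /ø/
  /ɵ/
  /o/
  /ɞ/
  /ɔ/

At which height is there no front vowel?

height            front     central   back    
high              y         ʉ         u       
high-mid          ø         ɵ         o       
low-mid           —         ɞ         ɔ       
Every height has a front member except low-mid, where /œ/ would be expected.

low-mid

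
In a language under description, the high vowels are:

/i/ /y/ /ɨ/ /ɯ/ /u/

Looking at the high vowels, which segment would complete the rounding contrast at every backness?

front: unrounded /i/, rounded /y/.
central: unrounded /ɨ/, rounded —.
back: unrounded /ɯ/, rounded /u/.
The central row has no rounded member, so the gap is the central rounded vowel /ʉ/.

/ʉ/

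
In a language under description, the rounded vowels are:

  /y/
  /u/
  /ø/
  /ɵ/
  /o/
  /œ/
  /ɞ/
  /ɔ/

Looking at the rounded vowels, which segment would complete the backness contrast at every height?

/ʉ/

height            front     central   back    
high              y         —         u       
high-mid          ø         ɵ         o       
low-mid           œ         ɞ         ɔ       
The high row has no central member, so the gap is the high central rounded vowel /ʉ/.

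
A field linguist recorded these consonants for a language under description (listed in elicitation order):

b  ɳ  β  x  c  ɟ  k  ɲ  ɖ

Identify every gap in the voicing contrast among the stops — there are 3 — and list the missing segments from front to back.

Voiceless: /c/ (palatal), /k/ (velar).
Voiced: /b/ (bilabial), /ɖ/ (retroflex), /ɟ/ (palatal).
Gaps, from front to back: bilabial lacks voiceless (/p/); retroflex lacks voiceless (/ʈ/); velar lacks voiced (/ɡ/).

/p/, /ʈ/, /ɡ/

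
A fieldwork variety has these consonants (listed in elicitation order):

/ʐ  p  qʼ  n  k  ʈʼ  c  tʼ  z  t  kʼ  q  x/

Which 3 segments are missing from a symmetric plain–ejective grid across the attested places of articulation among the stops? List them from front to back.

/pʼ/, /ʈ/, /cʼ/

place of articulation  plain     ejective
bilabial          p         —       
alveolar          t         tʼ      
retroflex         —         ʈʼ      
palatal           c         —       
velar             k         kʼ      
uvular            q         qʼ      
Gaps, from front to back: bilabial lacks ejective (/pʼ/); retroflex lacks plain (/ʈ/); palatal lacks ejective (/cʼ/).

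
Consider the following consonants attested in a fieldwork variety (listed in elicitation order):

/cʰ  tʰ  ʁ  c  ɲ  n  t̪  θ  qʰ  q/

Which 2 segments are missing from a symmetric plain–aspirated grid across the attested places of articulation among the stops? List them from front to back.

/t̪ʰ/, /t/

place of articulation  plain     aspirated
dental            t̪        —       
alveolar          —         tʰ      
palatal           c         cʰ      
uvular            q         qʰ      
Gaps, from front to back: dental lacks aspirated (/t̪ʰ/); alveolar lacks plain (/t/).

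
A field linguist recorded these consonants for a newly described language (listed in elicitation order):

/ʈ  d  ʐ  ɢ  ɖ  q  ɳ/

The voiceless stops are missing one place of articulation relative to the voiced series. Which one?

alveolar: voiceless —, voiced /d/.
retroflex: voiceless /ʈ/, voiced /ɖ/.
uvular: voiceless /q/, voiced /ɢ/.
Every place of articulation has a voiceless member except alveolar, where /t/ would be expected.

alveolar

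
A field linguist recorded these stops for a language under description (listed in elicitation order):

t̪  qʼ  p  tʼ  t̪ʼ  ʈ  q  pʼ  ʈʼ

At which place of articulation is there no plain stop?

Plain: /p/ (bilabial), /t̪/ (dental), /ʈ/ (retroflex), /q/ (uvular).
Ejective: /pʼ/ (bilabial), /t̪ʼ/ (dental), /tʼ/ (alveolar), /ʈʼ/ (retroflex), /qʼ/ (uvular).
Every place of articulation has a plain member except alveolar, where /t/ would be expected.

alveolar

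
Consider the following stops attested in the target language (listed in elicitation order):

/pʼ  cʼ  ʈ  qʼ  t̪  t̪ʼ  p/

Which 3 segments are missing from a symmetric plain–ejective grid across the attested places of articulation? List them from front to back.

/ʈʼ/, /c/, /q/

Plain: /p/ (bilabial), /t̪/ (dental), /ʈ/ (retroflex).
Ejective: /pʼ/ (bilabial), /t̪ʼ/ (dental), /cʼ/ (palatal), /qʼ/ (uvular).
Gaps, from front to back: retroflex lacks ejective (/ʈʼ/); palatal lacks plain (/c/); uvular lacks plain (/q/).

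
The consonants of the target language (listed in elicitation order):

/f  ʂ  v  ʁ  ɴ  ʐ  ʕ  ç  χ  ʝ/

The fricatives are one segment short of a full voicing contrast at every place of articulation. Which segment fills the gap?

place of articulation  voiceless  voiced  
labiodental       f         v       
retroflex         ʂ         ʐ       
palatal           ç         ʝ       
uvular            χ         ʁ       
pharyngeal        —         ʕ       
The pharyngeal row has no voiceless member, so the gap is the voiceless pharyngeal fricative /ħ/.

/ħ/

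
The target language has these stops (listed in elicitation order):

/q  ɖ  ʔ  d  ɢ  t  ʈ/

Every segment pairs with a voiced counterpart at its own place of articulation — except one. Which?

/ʔ/

Alveolar: /t/ ~ /d/
Retroflex: /ʈ/ ~ /ɖ/
Uvular: /q/ ~ /ɢ/
Glottal: only /ʔ/ (voiceless); no voiced partner.
So /ʔ/ is the unpaired segment.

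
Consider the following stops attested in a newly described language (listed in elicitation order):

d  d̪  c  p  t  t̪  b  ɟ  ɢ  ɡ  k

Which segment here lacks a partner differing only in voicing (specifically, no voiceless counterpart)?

/ɢ/

Bilabial: /p/ ~ /b/
Dental: /t̪/ ~ /d̪/
Alveolar: /t/ ~ /d/
Palatal: /c/ ~ /ɟ/
Velar: /k/ ~ /ɡ/
Uvular: only /ɢ/ (voiced); no voiceless partner.
So /ɢ/ is the unpaired segment.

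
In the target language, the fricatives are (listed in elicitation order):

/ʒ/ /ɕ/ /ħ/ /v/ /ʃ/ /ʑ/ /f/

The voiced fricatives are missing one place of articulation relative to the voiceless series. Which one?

pharyngeal

place of articulation  voiceless  voiced  
labiodental       f         v       
postalveolar      ʃ         ʒ       
alveolo-palatal   ɕ         ʑ       
pharyngeal        ħ         —       
Every place of articulation has a voiced member except pharyngeal, where /ʕ/ would be expected.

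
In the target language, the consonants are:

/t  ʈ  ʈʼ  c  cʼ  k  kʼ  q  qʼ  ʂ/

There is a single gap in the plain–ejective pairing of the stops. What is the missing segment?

Plain: /t/ (alveolar), /ʈ/ (retroflex), /c/ (palatal), /k/ (velar), /q/ (uvular).
Ejective: /ʈʼ/ (retroflex), /cʼ/ (palatal), /kʼ/ (velar), /qʼ/ (uvular).
The alveolar row has no ejective member, so the gap is the ejective alveolar stop /tʼ/.

/tʼ/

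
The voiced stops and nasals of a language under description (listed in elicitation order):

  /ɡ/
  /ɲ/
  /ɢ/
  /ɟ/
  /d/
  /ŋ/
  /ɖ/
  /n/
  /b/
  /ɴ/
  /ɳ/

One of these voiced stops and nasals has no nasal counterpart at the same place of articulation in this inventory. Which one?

Alveolar: /d/ ~ /n/
Retroflex: /ɖ/ ~ /ɳ/
Palatal: /ɟ/ ~ /ɲ/
Velar: /ɡ/ ~ /ŋ/
Uvular: /ɢ/ ~ /ɴ/
Bilabial: only /b/ (oral stop); no nasal partner.
So /b/ is the unpaired segment.

/b/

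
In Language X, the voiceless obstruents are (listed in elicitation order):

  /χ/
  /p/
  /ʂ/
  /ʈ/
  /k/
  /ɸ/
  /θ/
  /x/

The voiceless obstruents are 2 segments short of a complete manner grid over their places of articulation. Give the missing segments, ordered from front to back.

/t̪/, /q/

place of articulation  stop      fricative
bilabial          p         ɸ       
dental            —         θ       
retroflex         ʈ         ʂ       
velar             k         x       
uvular            —         χ       
Gaps, from front to back: dental lacks stop (/t̪/); uvular lacks stop (/q/).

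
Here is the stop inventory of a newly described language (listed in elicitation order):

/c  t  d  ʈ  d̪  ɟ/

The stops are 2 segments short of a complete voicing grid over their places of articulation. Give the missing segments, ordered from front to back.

place of articulation  voiceless  voiced  
dental            —         d̪      
alveolar          t         d       
retroflex         ʈ         —       
palatal           c         ɟ       
Gaps, from front to back: dental lacks voiceless (/t̪/); retroflex lacks voiced (/ɖ/).

/t̪/, /ɖ/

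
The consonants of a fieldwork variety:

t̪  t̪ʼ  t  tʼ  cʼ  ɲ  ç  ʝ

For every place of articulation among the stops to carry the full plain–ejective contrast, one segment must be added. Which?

dental: plain /t̪/, ejective /t̪ʼ/.
alveolar: plain /t/, ejective /tʼ/.
palatal: plain —, ejective /cʼ/.
The palatal row has no plain member, so the gap is the plain palatal stop /c/.

/c/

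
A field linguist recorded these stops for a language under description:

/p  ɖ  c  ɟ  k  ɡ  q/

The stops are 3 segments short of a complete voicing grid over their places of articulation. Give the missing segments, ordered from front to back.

/b/, /ʈ/, /ɢ/

Voiceless: /p/ (bilabial), /c/ (palatal), /k/ (velar), /q/ (uvular).
Voiced: /ɖ/ (retroflex), /ɟ/ (palatal), /ɡ/ (velar).
Gaps, from front to back: bilabial lacks voiced (/b/); retroflex lacks voiceless (/ʈ/); uvular lacks voiced (/ɢ/).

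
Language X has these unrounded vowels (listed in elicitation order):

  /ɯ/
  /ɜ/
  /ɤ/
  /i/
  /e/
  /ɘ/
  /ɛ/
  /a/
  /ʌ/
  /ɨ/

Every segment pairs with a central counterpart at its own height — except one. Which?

/a/

High: /i/ ~ /ɨ/ ~ /ɯ/
High-mid: /e/ ~ /ɘ/ ~ /ɤ/
Low-mid: /ɛ/ ~ /ɜ/ ~ /ʌ/
Low: only /a/ (front); no central partner.
So /a/ is the unpaired segment.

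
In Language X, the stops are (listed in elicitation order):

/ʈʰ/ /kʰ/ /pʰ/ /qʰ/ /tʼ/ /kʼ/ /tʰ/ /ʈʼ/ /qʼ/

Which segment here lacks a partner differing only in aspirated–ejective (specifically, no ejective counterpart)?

/pʰ/

Alveolar: /tʰ/ ~ /tʼ/
Retroflex: /ʈʰ/ ~ /ʈʼ/
Velar: /kʰ/ ~ /kʼ/
Uvular: /qʰ/ ~ /qʼ/
Bilabial: only /pʰ/ (aspirated); no ejective partner.
So /pʰ/ is the unpaired segment.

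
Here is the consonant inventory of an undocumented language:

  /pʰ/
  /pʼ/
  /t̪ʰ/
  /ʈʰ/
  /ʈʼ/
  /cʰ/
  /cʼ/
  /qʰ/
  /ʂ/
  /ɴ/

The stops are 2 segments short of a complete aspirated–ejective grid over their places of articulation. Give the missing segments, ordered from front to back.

/t̪ʼ/, /qʼ/

Aspirated: /pʰ/ (bilabial), /t̪ʰ/ (dental), /ʈʰ/ (retroflex), /cʰ/ (palatal), /qʰ/ (uvular).
Ejective: /pʼ/ (bilabial), /ʈʼ/ (retroflex), /cʼ/ (palatal).
Gaps, from front to back: dental lacks ejective (/t̪ʼ/); uvular lacks ejective (/qʼ/).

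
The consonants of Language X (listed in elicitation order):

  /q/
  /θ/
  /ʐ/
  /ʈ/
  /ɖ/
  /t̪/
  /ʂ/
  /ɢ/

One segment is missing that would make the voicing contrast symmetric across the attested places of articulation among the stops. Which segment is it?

/d̪/

dental: voiceless /t̪/, voiced —.
retroflex: voiceless /ʈ/, voiced /ɖ/.
uvular: voiceless /q/, voiced /ɢ/.
The dental row has no voiced member, so the gap is the voiced dental stop /d̪/.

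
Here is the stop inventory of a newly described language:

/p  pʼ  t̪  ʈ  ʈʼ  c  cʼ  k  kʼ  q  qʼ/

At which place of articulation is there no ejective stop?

dental

bilabial: plain /p/, ejective /pʼ/.
dental: plain /t̪/, ejective —.
retroflex: plain /ʈ/, ejective /ʈʼ/.
palatal: plain /c/, ejective /cʼ/.
velar: plain /k/, ejective /kʼ/.
uvular: plain /q/, ejective /qʼ/.
Every place of articulation has an ejective member except dental, where /t̪ʼ/ would be expected.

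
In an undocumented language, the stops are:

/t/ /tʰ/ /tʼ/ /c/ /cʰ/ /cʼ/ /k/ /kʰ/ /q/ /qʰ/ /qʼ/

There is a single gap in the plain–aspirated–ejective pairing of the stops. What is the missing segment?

/kʼ/

Plain: /t/ (alveolar), /c/ (palatal), /k/ (velar), /q/ (uvular).
Aspirated: /tʰ/ (alveolar), /cʰ/ (palatal), /kʰ/ (velar), /qʰ/ (uvular).
Ejective: /tʼ/ (alveolar), /cʼ/ (palatal), /qʼ/ (uvular).
The velar row has no ejective member, so the gap is the ejective velar stop /kʼ/.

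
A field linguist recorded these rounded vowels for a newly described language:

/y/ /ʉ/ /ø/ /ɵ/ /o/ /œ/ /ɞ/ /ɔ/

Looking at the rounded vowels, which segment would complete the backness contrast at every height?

Front: /y/ (high), /ø/ (high-mid), /œ/ (low-mid).
Central: /ʉ/ (high), /ɵ/ (high-mid), /ɞ/ (low-mid).
Back: /o/ (high-mid), /ɔ/ (low-mid).
The high row has no back member, so the gap is the high back rounded vowel /u/.

/u/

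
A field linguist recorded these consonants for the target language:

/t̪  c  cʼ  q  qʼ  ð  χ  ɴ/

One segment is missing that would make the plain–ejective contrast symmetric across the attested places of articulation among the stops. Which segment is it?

/t̪ʼ/

Plain: /t̪/ (dental), /c/ (palatal), /q/ (uvular).
Ejective: /cʼ/ (palatal), /qʼ/ (uvular).
The dental row has no ejective member, so the gap is the ejective dental stop /t̪ʼ/.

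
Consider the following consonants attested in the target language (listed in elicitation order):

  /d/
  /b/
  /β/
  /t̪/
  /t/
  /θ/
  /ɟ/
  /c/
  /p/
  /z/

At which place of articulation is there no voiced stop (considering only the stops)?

place of articulation  voiceless  voiced  
bilabial          p         b       
dental            t̪        —       
alveolar          t         d       
palatal           c         ɟ       
Every place of articulation has a voiced member except dental, where /d̪/ would be expected.

dental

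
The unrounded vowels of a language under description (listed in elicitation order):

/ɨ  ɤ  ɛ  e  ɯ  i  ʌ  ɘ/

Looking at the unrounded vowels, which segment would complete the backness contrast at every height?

/ɜ/

high: front /i/, central /ɨ/, back /ɯ/.
high-mid: front /e/, central /ɘ/, back /ɤ/.
low-mid: front /ɛ/, central —, back /ʌ/.
The low-mid row has no central member, so the gap is the low-mid central unrounded vowel /ɜ/.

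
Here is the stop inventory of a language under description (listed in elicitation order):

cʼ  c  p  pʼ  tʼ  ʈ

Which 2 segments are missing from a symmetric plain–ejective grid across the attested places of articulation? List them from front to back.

/t/, /ʈʼ/

place of articulation  plain     ejective
bilabial          p         pʼ      
alveolar          —         tʼ      
retroflex         ʈ         —       
palatal           c         cʼ      
Gaps, from front to back: alveolar lacks plain (/t/); retroflex lacks ejective (/ʈʼ/).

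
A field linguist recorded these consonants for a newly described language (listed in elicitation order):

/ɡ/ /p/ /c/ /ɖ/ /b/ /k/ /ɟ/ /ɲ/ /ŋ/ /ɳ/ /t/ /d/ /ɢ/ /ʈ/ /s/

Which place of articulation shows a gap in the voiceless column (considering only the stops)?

uvular

place of articulation  voiceless  voiced  
bilabial          p         b       
alveolar          t         d       
retroflex         ʈ         ɖ       
palatal           c         ɟ       
velar             k         ɡ       
uvular            —         ɢ       
Every place of articulation has a voiceless member except uvular, where /q/ would be expected.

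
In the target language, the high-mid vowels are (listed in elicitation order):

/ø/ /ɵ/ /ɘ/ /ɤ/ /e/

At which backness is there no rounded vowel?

back

backness          unrounded  rounded 
front             e         ø       
central           ɘ         ɵ       
back              ɤ         —       
Every backness has a rounded member except back, where /o/ would be expected.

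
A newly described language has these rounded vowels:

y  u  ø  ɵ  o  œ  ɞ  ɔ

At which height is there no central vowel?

high

height            front     central   back    
high              y         —         u       
high-mid          ø         ɵ         o       
low-mid           œ         ɞ         ɔ       
Every height has a central member except high, where /ʉ/ would be expected.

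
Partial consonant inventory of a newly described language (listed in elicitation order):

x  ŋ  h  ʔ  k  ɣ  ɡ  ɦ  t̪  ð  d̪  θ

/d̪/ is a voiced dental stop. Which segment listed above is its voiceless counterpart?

/t̪/

The voiceless counterpart is a voiceless dental stop — in this inventory, /t̪/.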